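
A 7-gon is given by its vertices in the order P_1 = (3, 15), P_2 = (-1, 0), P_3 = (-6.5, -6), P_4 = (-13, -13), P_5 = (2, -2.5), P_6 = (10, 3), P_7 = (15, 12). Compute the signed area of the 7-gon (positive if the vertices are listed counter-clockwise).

Apply Gauss's area formula: 2A = Σ (x_i·y_{i+1} − x_{i+1}·y_i), indices taken mod 7.
Cross-terms: 15, 6, 6.5, 58.5, 31, 75, 189  ⇒  Σ = 381
Signed area = Σ/2 = 190.5 (positive ⇒ counter-clockwise traversal).

190.5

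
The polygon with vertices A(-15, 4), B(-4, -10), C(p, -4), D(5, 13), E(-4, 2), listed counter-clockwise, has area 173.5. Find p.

Write out the shoelace sum; only the two edges meeting at C involve p:
2·Area = [((-4)·(-4) − p·(-10)) + (p·13 − 5·(-4))] + 242
       = 23·p + 278 = 347
⇒ p = 3.

3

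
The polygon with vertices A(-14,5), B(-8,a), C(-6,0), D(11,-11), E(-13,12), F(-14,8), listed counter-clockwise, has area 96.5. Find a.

1

The doubled signed area Σ (x_i y_{i+1} − x_{i+1} y_i) is linear in a.
With a=0 it equals 201; the coefficient of a is -8 (from the two edges through B).
So -8·a + 201 = 2·96.5 = 193 ⇒ a = 1.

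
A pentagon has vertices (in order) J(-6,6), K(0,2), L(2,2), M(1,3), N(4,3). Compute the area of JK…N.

Apply the shoelace formula: 2A = Σ (x_i·y_{i+1} − x_{i+1}·y_i), indices taken mod 5.
Σ = (-12) + (-4) + (4) + (-9) + (42) = 21
Area = |Σ|/2 = 10.5.

10.5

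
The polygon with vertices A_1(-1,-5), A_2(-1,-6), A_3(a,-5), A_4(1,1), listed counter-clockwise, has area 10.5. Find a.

The doubled signed area Σ (x_i y_{i+1} − x_{i+1} y_i) is linear in a.
With a=0 it equals 7; the coefficient of a is 7 (from the two edges through A_3).
So 7·a + 7 = 2·10.5 = 21 ⇒ a = 2.

2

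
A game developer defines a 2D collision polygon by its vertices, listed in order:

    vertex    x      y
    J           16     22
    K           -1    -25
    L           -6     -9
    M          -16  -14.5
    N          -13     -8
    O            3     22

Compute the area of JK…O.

Apply the shoelace formula: 2A = Σ (x_i·y_{i+1} − x_{i+1}·y_i), indices taken mod 6.
Σ = (-378) + (-141) + (-57) + (-60.5) + (-262) + (-286) = -1184.5
Area = |Σ|/2 = 592.25.

592.25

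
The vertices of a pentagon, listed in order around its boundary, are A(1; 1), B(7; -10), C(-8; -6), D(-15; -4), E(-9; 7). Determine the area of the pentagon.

Apply the shoelace (surveyor's) formula: 2A = Σ (x_i·y_{i+1} − x_{i+1}·y_i), indices taken mod 5.
Cross-terms: -17, -122, -58, -141, -16  ⇒  Σ = -354
Area = |Σ|/2 = 177.

177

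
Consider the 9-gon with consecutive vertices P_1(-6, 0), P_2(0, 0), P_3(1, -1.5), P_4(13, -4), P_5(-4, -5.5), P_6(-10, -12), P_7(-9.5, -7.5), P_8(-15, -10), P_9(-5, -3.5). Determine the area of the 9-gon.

77

Cross-terms: 0, 0, 15.5, -87.5, -7, -39, -17.5, 2.5, -21  ⇒  Σ = -154
Area = |Σ|/2 = 77.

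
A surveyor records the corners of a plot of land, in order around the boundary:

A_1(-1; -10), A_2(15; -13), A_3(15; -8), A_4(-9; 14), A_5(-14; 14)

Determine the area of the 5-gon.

Apply the shoelace (surveyor's) formula: 2A = Σ (x_i·y_{i+1} − x_{i+1}·y_i), indices taken mod 5.
Σ = (163) + (75) + (138) + (70) + (154) = 600
Area = |Σ|/2 = 300.

300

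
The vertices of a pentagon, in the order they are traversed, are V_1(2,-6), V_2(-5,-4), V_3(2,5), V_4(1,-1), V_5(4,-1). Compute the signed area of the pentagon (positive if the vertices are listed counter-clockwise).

Apply the shoelace (surveyor's) formula: 2A = Σ (x_i·y_{i+1} − x_{i+1}·y_i), indices taken mod 5.
Σ = (-38) + (-17) + (-7) + (3) + (-22) = -81
Signed area = Σ/2 = -40.5 (negative ⇒ clockwise traversal).

-40.5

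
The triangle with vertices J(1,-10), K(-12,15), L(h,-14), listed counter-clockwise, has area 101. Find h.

The doubled signed area Σ (x_i y_{i+1} − x_{i+1} y_i) is linear in h.
With h=0 it equals 77; the coefficient of h is -25 (from the two edges through L).
So -25·h + 77 = 2·101 = 202 ⇒ h = -5.

-5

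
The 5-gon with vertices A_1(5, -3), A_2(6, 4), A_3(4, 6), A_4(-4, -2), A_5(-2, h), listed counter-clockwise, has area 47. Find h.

The doubled signed area Σ (x_i y_{i+1} − x_{i+1} y_i) is linear in h.
With h=0 it equals 76; the coefficient of h is -9 (from the two edges through A_5).
So -9·h + 76 = 2·47 = 94 ⇒ h = -2.

-2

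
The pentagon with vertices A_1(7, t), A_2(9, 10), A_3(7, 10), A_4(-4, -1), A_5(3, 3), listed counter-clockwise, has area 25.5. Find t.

7

Write out the shoelace sum; only the two edges meeting at A_1 involve t:
2·Area = [(3·t − 7·3) + (7·10 − 9·t)] + 44
       = -6·t + 93 = 51
⇒ t = 7.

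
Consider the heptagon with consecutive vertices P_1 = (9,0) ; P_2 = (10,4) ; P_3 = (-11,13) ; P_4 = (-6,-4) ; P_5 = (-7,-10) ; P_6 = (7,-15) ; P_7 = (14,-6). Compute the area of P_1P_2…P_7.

380.5

Apply the surveyor's formula: 2A = Σ (x_i·y_{i+1} − x_{i+1}·y_i), indices taken mod 7.
Σ = (36) + (174) + (122) + (32) + (175) + (168) + (54) = 761
Area = |Σ|/2 = 380.5.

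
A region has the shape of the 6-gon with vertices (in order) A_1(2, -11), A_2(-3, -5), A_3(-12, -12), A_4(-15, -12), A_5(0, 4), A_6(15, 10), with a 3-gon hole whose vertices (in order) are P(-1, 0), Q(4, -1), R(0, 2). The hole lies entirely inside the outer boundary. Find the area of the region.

Outer boundary:
Σ = (-43) + (-24) + (-36) + (-60) + (-60) + (-185) = -408
Area = |Σ|/2 = 204.
Hole:
Apply the shoelace formula: 2A = Σ (x_i·y_{i+1} − x_{i+1}·y_i), indices taken mod 3.
P→Q: (-1)(-1) − (4)(0) = 1
Q→R: (4)(2) − (0)(-1) = 8
R→P: (0)(0) − (-1)(2) = 2
Σ = 11
Area = |Σ|/2 = 5.5.
Net area = 204 − 5.5 = 198.5.

198.5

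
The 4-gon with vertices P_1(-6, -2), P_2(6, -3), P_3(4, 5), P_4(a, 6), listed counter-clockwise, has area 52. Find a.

4

The doubled signed area Σ (x_i y_{i+1} − x_{i+1} y_i) is linear in a.
With a=0 it equals 132; the coefficient of a is -7 (from the two edges through P_4).
So -7·a + 132 = 2·52 = 104 ⇒ a = 4.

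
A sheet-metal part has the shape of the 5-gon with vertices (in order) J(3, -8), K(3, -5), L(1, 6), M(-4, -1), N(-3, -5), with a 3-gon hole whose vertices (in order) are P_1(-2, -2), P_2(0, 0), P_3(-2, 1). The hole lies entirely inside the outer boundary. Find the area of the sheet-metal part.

Outer boundary:
J→K: (3)(-5) − (3)(-8) = 9
K→L: (3)(6) − (1)(-5) = 23
L→M: (1)(-1) − (-4)(6) = 23
M→N: (-4)(-5) − (-3)(-1) = 17
N→J: (-3)(-8) − (3)(-5) = 39
Σ = 111
Area = |Σ|/2 = 55.5.
Hole:
Cross-terms: 0, 0, 6  ⇒  Σ = 6
Area = |Σ|/2 = 3.
Net area = 55.5 − 3 = 52.5.

52.5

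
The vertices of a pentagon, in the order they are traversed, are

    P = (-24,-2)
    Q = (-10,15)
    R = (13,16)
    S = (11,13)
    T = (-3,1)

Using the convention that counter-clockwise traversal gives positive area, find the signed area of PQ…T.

Apply the shoelace formula: 2A = Σ (x_i·y_{i+1} − x_{i+1}·y_i), indices taken mod 5.
Cross-terms: -380, -355, -7, 50, 30  ⇒  Σ = -662
Signed area = Σ/2 = -331 (negative ⇒ clockwise traversal).

-331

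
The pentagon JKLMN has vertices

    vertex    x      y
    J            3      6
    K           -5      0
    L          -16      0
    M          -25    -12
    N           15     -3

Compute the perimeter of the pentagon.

|JK| = √((-8)² + (-6)²) = √100 = 10
|KL| = √((-11)² + (0)²) = √121 = 11
|LM| = √((-9)² + (-12)²) = √225 = 15
|MN| = √((40)² + (9)²) = √1681 = 41
|NJ| = √((-12)² + (9)²) = √225 = 15
Perimeter = 10 + 11 + 15 + 41 + 15 = 92.

92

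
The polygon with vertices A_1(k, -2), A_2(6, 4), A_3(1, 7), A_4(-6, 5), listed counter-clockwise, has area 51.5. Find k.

The doubled signed area Σ (x_i y_{i+1} − x_{i+1} y_i) is linear in k.
With k=0 it equals 109; the coefficient of k is -1 (from the two edges through A_1).
So -1·k + 109 = 2·51.5 = 103 ⇒ k = 6.

6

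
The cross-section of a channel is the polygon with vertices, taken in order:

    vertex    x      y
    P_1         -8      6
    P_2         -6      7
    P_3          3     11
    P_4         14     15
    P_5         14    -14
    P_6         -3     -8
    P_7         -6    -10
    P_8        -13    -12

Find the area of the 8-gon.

513

Apply the shoelace (surveyor's) formula: 2A = Σ (x_i·y_{i+1} − x_{i+1}·y_i), indices taken mod 8.
Cross-terms: -20, -87, -109, -406, -154, -18, -58, -174  ⇒  Σ = -1026
Area = |Σ|/2 = 513.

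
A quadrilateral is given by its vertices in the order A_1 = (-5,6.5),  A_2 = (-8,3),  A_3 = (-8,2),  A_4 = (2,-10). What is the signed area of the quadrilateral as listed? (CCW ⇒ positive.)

42

Apply the shoelace (surveyor's) formula: 2A = Σ (x_i·y_{i+1} − x_{i+1}·y_i), indices taken mod 4.
Σ = (37) + (8) + (76) + (-37) = 84
Signed area = Σ/2 = 42 (positive ⇒ counter-clockwise traversal).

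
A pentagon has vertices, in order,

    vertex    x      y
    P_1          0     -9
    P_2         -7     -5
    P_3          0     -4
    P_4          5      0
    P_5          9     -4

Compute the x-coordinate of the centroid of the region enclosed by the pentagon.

166/87

Apply the shoelace formula. First the cross-terms c_i = x_i·y_{i+1} − x_{i+1}·y_i:
  -63, 28, 20, -20, -81  ⇒  2A = -116, A = -58.
Then Σ (x_i + x_{i+1})·c_i = -664, so x̄ = -664 / (6·(-58)) = 166/87.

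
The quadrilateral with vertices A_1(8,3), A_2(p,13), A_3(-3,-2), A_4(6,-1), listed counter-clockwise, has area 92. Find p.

Write out the shoelace sum; only the two edges meeting at A_2 involve p:
2·Area = [(8·13 − p·3) + (p·(-2) − (-3)·13)] + 41
       = -5·p + 184 = 184
⇒ p = 0.

0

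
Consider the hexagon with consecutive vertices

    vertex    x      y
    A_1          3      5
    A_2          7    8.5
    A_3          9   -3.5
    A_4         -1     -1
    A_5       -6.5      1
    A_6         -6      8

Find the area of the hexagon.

Apply the shoelace formula: 2A = Σ (x_i·y_{i+1} − x_{i+1}·y_i), indices taken mod 6.
Cross-terms: -9.5, -101, -12.5, -7.5, -46, -54  ⇒  Σ = -230.5
Area = |Σ|/2 = 115.25.

115.25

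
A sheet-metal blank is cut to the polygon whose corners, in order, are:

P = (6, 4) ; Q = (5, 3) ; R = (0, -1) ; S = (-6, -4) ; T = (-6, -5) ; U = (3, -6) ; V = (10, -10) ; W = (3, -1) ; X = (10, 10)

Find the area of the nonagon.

Apply the shoelace formula: 2A = Σ (x_i·y_{i+1} − x_{i+1}·y_i), indices taken mod 9.
Σ = (-2) + (-5) + (-6) + (6) + (51) + (30) + (20) + (40) + (-20) = 114
Area = |Σ|/2 = 57.

57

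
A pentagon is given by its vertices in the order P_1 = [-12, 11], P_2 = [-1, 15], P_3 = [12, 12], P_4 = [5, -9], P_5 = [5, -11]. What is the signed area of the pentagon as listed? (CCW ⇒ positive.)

-308

Apply Gauss's area formula: 2A = Σ (x_i·y_{i+1} − x_{i+1}·y_i), indices taken mod 5.
Cross-terms: -169, -192, -168, -10, -77  ⇒  Σ = -616
Signed area = Σ/2 = -308 (negative ⇒ clockwise traversal).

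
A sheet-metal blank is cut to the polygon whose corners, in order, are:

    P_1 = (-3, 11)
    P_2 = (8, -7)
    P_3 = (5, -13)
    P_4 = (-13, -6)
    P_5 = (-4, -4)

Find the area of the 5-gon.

181.5

Σ = (-67) + (-69) + (-199) + (28) + (-56) = -363
Area = |Σ|/2 = 181.5.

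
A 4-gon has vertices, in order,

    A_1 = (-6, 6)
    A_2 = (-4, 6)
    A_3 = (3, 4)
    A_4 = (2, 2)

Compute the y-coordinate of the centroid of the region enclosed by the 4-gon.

Apply Gauss's area formula. First the cross-terms c_i = x_i·y_{i+1} − x_{i+1}·y_i:
  -12, -34, -2, 24  ⇒  2A = -24, A = -12.
Then Σ (y_i + y_{i+1})·c_i = -304, so ȳ = -304 / (6·(-12)) = 38/9.

38/9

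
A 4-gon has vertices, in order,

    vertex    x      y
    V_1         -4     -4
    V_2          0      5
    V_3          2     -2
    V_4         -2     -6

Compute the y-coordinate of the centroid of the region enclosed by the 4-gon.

-119/93

Apply the surveyor's formula. First the cross-terms c_i = x_i·y_{i+1} − x_{i+1}·y_i:
  -20, -10, -16, -16  ⇒  2A = -62, A = -31.
Then Σ (y_i + y_{i+1})·c_i = 238, so ȳ = 238 / (6·(-31)) = -119/93.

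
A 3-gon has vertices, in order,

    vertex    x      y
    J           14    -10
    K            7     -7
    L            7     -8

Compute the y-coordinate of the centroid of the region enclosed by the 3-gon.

Apply the shoelace (surveyor's) formula. First the cross-terms c_i = x_i·y_{i+1} − x_{i+1}·y_i:
  -28, -7, 42  ⇒  2A = 7, A = 3.5.
Then Σ (y_i + y_{i+1})·c_i = -175, so ȳ = -175 / (6·3.5) = -25/3.

-25/3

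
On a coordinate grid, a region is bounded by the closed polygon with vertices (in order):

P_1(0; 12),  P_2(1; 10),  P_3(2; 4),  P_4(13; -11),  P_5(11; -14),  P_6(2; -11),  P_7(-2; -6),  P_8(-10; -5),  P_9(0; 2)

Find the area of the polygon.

180

Apply the surveyor's formula: 2A = Σ (x_i·y_{i+1} − x_{i+1}·y_i), indices taken mod 9.
Σ = (-12) + (-16) + (-74) + (-61) + (-93) + (-34) + (-50) + (-20) + (0) = -360
Area = |Σ|/2 = 180.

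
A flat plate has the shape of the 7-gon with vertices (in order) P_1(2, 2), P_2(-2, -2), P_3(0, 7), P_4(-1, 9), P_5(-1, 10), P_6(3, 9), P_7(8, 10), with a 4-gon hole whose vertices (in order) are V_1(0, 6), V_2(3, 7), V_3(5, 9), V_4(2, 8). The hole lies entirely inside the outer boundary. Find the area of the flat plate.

Outer boundary:
P_1→P_2: (2)(-2) − (-2)(2) = 0
P_2→P_3: (-2)(7) − (0)(-2) = -14
P_3→P_4: (0)(9) − (-1)(7) = 7
P_4→P_5: (-1)(10) − (-1)(9) = -1
P_5→P_6: (-1)(9) − (3)(10) = -39
P_6→P_7: (3)(10) − (8)(9) = -42
P_7→P_1: (8)(2) − (2)(10) = -4
Σ = -93
Area = |Σ|/2 = 46.5.
Hole:
Apply the surveyor's formula: 2A = Σ (x_i·y_{i+1} − x_{i+1}·y_i), indices taken mod 4.
V_1→V_2: (0)(7) − (3)(6) = -18
V_2→V_3: (3)(9) − (5)(7) = -8
V_3→V_4: (5)(8) − (2)(9) = 22
V_4→V_1: (2)(6) − (0)(8) = 12
Σ = 8
Area = |Σ|/2 = 4.
Net area = 46.5 − 4 = 42.5.

42.5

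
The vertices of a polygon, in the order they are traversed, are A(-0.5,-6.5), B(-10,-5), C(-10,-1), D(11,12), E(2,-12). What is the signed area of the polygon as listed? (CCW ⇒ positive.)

-193.25

Apply the shoelace formula: 2A = Σ (x_i·y_{i+1} − x_{i+1}·y_i), indices taken mod 5.
Cross-terms: -62.5, -40, -109, -156, -19  ⇒  Σ = -386.5
Signed area = Σ/2 = -193.25 (negative ⇒ clockwise traversal).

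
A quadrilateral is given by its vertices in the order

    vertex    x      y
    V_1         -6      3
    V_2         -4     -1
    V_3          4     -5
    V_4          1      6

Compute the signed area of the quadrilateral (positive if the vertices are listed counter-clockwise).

55

Apply Gauss's area formula: 2A = Σ (x_i·y_{i+1} − x_{i+1}·y_i), indices taken mod 4.
Cross-terms: 18, 24, 29, 39  ⇒  Σ = 110
Signed area = Σ/2 = 55 (positive ⇒ counter-clockwise traversal).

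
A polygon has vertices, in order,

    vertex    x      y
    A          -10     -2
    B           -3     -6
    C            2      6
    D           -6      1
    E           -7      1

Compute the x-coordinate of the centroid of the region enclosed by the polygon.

Apply the shoelace formula. First the cross-terms c_i = x_i·y_{i+1} − x_{i+1}·y_i:
  54, -6, 38, 1, 24  ⇒  2A = 111, A = 55.5.
Then Σ (x_i + x_{i+1})·c_i = -1269, so x̄ = -1269 / (6·55.5) = -141/37.

-141/37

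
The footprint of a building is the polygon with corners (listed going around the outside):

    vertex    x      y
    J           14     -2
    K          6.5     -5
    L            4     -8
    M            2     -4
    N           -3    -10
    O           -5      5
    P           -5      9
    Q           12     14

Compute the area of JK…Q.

Apply Gauss's area formula: 2A = Σ (x_i·y_{i+1} − x_{i+1}·y_i), indices taken mod 8.
J→K: (14)(-5) − (6.5)(-2) = -57
K→L: (6.5)(-8) − (4)(-5) = -32
L→M: (4)(-4) − (2)(-8) = 0
M→N: (2)(-10) − (-3)(-4) = -32
N→O: (-3)(5) − (-5)(-10) = -65
O→P: (-5)(9) − (-5)(5) = -20
P→Q: (-5)(14) − (12)(9) = -178
Q→J: (12)(-2) − (14)(14) = -220
Σ = -604
Area = |Σ|/2 = 302.

302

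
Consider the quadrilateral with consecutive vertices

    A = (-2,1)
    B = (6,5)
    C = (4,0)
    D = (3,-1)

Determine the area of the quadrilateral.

Apply the shoelace (surveyor's) formula: 2A = Σ (x_i·y_{i+1} − x_{i+1}·y_i), indices taken mod 4.
A→B: (-2)(5) − (6)(1) = -16
B→C: (6)(0) − (4)(5) = -20
C→D: (4)(-1) − (3)(0) = -4
D→A: (3)(1) − (-2)(-1) = 1
Σ = -39
Area = |Σ|/2 = 19.5.

19.5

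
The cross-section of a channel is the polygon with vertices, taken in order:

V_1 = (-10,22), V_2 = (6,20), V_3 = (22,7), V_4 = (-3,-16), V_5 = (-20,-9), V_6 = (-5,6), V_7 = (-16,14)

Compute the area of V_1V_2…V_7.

Apply the shoelace (surveyor's) formula: 2A = Σ (x_i·y_{i+1} − x_{i+1}·y_i), indices taken mod 7.
Σ = (-332) + (-398) + (-331) + (-293) + (-165) + (26) + (-212) = -1705
Area = |Σ|/2 = 852.5.

852.5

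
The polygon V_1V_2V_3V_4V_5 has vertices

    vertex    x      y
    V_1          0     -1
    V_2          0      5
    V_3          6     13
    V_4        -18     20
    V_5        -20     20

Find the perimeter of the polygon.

|V_1V_2| = √((0)² + (6)²) = √36 = 6
|V_2V_3| = √((6)² + (8)²) = √100 = 10
|V_3V_4| = √((-24)² + (7)²) = √625 = 25
|V_4V_5| = √((-2)² + (0)²) = √4 = 2
|V_5V_1| = √((20)² + (-21)²) = √841 = 29
Perimeter = 6 + 10 + 25 + 2 + 29 = 72.

72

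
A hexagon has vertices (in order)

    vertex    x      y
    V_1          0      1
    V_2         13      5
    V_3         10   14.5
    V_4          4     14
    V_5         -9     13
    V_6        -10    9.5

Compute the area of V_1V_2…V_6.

210

Apply the shoelace formula: 2A = Σ (x_i·y_{i+1} − x_{i+1}·y_i), indices taken mod 6.
Σ = (-13) + (138.5) + (82) + (178) + (44.5) + (-10) = 420
Area = |Σ|/2 = 210.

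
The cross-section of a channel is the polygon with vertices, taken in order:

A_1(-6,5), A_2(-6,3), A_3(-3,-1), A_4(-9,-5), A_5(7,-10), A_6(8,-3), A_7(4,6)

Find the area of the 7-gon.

A_1→A_2: (-6)(3) − (-6)(5) = 12
A_2→A_3: (-6)(-1) − (-3)(3) = 15
A_3→A_4: (-3)(-5) − (-9)(-1) = 6
A_4→A_5: (-9)(-10) − (7)(-5) = 125
A_5→A_6: (7)(-3) − (8)(-10) = 59
A_6→A_7: (8)(6) − (4)(-3) = 60
A_7→A_1: (4)(5) − (-6)(6) = 56
Σ = 333
Area = |Σ|/2 = 166.5.

166.5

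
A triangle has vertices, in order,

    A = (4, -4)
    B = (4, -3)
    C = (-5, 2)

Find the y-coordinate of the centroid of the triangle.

-5/3

Apply Gauss's area formula. First the cross-terms c_i = x_i·y_{i+1} − x_{i+1}·y_i:
  4, -7, 12  ⇒  2A = 9, A = 4.5.
Then Σ (y_i + y_{i+1})·c_i = -45, so ȳ = -45 / (6·4.5) = -5/3.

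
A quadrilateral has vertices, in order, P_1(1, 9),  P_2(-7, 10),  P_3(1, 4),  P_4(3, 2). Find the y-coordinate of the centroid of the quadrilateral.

107/15

Apply Gauss's area formula. First the cross-terms c_i = x_i·y_{i+1} − x_{i+1}·y_i:
  73, -38, -10, 25  ⇒  2A = 50, A = 25.
Then Σ (y_i + y_{i+1})·c_i = 1070, so ȳ = 1070 / (6·25) = 107/15.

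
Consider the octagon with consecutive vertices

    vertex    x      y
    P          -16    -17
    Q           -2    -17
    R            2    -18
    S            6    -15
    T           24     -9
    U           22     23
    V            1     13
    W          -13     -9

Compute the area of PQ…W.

Apply the shoelace (surveyor's) formula: 2A = Σ (x_i·y_{i+1} − x_{i+1}·y_i), indices taken mod 8.
Σ = (238) + (70) + (78) + (306) + (750) + (263) + (160) + (77) = 1942
Area = |Σ|/2 = 971.

971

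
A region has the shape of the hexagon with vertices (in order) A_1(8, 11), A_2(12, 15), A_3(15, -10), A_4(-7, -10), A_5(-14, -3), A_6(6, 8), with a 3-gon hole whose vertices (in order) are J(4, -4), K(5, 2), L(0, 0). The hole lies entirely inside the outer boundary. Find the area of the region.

Outer boundary:
Apply Gauss's area formula: 2A = Σ (x_i·y_{i+1} − x_{i+1}·y_i), indices taken mod 6.
A_1→A_2: (8)(15) − (12)(11) = -12
A_2→A_3: (12)(-10) − (15)(15) = -345
A_3→A_4: (15)(-10) − (-7)(-10) = -220
A_4→A_5: (-7)(-3) − (-14)(-10) = -119
A_5→A_6: (-14)(8) − (6)(-3) = -94
A_6→A_1: (6)(11) − (8)(8) = 2
Σ = -788
Area = |Σ|/2 = 394.
Hole:
Σ = (28) + (0) + (0) = 28
Area = |Σ|/2 = 14.
Net area = 394 − 14 = 380.

380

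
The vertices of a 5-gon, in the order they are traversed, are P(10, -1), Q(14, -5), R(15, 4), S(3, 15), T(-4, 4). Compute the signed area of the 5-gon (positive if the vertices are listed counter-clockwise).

172

Σ = (-36) + (131) + (213) + (72) + (-36) = 344
Signed area = Σ/2 = 172 (positive ⇒ counter-clockwise traversal).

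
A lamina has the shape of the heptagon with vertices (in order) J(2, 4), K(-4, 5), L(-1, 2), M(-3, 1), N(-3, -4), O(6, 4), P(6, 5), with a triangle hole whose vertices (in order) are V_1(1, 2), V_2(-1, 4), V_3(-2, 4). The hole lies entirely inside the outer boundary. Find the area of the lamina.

Outer boundary:
Apply Gauss's area formula: 2A = Σ (x_i·y_{i+1} − x_{i+1}·y_i), indices taken mod 7.
Cross-terms: 26, -3, 5, 15, 12, 6, 14  ⇒  Σ = 75
Area = |Σ|/2 = 37.5.
Hole:
Cross-terms: 6, 4, -8  ⇒  Σ = 2
Area = |Σ|/2 = 1.
Net area = 37.5 − 1 = 36.5.

36.5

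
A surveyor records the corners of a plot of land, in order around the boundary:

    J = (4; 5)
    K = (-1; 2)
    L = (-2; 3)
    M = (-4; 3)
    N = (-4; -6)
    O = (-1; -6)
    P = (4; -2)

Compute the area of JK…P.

Σ = (13) + (1) + (6) + (36) + (18) + (26) + (28) = 128
Area = |Σ|/2 = 64.

64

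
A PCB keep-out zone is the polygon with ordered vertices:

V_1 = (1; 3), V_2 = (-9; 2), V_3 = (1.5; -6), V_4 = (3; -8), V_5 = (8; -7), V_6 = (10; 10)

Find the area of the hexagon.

Cross-terms: 29, 51, 6, 43, 150, 20  ⇒  Σ = 299
Area = |Σ|/2 = 149.5.

149.5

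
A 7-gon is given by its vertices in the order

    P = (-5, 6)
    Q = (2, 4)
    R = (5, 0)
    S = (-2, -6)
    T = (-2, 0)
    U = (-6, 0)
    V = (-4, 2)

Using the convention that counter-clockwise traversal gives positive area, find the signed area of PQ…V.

-60

Apply the shoelace (surveyor's) formula: 2A = Σ (x_i·y_{i+1} − x_{i+1}·y_i), indices taken mod 7.
Σ = (-32) + (-20) + (-30) + (-12) + (0) + (-12) + (-14) = -120
Signed area = Σ/2 = -60 (negative ⇒ clockwise traversal).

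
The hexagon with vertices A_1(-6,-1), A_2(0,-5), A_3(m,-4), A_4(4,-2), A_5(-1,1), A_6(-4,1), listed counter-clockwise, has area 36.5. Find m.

Write out the shoelace sum; only the two edges meeting at A_3 involve m:
2·Area = [(0·(-4) − m·(-5)) + (m·(-2) − 4·(-4))] + 45
       = 3·m + 61 = 73
⇒ m = 4.

4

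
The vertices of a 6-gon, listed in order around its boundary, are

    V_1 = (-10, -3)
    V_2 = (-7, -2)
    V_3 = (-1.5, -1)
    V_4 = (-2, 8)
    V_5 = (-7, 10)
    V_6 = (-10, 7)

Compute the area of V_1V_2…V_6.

88

Apply the surveyor's formula: 2A = Σ (x_i·y_{i+1} − x_{i+1}·y_i), indices taken mod 6.
Σ = (-1) + (4) + (-14) + (36) + (51) + (100) = 176
Area = |Σ|/2 = 88.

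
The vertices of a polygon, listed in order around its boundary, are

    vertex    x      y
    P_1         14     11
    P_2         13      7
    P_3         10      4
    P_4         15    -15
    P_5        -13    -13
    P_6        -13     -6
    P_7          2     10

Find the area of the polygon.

495

Apply Gauss's area formula: 2A = Σ (x_i·y_{i+1} − x_{i+1}·y_i), indices taken mod 7.
Σ = (-45) + (-18) + (-210) + (-390) + (-91) + (-118) + (-118) = -990
Area = |Σ|/2 = 495.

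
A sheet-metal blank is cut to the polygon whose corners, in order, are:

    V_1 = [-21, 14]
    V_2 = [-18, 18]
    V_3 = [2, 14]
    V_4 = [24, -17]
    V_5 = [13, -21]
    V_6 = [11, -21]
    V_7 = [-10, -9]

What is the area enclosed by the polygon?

873.5

Apply the shoelace (surveyor's) formula: 2A = Σ (x_i·y_{i+1} − x_{i+1}·y_i), indices taken mod 7.
Cross-terms: -126, -288, -370, -283, -42, -309, -329  ⇒  Σ = -1747
Area = |Σ|/2 = 873.5.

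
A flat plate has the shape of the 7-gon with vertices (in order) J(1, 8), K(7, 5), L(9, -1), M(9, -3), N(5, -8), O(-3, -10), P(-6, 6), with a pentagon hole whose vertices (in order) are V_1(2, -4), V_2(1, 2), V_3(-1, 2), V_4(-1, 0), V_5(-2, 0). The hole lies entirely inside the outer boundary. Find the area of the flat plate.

Outer boundary:
Apply the shoelace (surveyor's) formula: 2A = Σ (x_i·y_{i+1} − x_{i+1}·y_i), indices taken mod 7.
Σ = (-51) + (-52) + (-18) + (-57) + (-74) + (-78) + (-54) = -384
Area = |Σ|/2 = 192.
Hole:
Apply Gauss's area formula: 2A = Σ (x_i·y_{i+1} − x_{i+1}·y_i), indices taken mod 5.
V_1→V_2: (2)(2) − (1)(-4) = 8
V_2→V_3: (1)(2) − (-1)(2) = 4
V_3→V_4: (-1)(0) − (-1)(2) = 2
V_4→V_5: (-1)(0) − (-2)(0) = 0
V_5→V_1: (-2)(-4) − (2)(0) = 8
Σ = 22
Area = |Σ|/2 = 11.
Net area = 192 − 11 = 181.

181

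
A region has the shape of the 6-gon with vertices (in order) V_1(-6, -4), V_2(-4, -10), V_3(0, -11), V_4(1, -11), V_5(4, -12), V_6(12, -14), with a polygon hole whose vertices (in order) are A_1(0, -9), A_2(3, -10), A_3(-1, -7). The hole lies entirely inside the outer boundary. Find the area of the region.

41

Outer boundary:
Apply the shoelace (surveyor's) formula: 2A = Σ (x_i·y_{i+1} − x_{i+1}·y_i), indices taken mod 6.
Σ = (44) + (44) + (11) + (32) + (88) + (-132) = 87
Area = |Σ|/2 = 43.5.
Hole:
Σ = (27) + (-31) + (9) = 5
Area = |Σ|/2 = 2.5.
Net area = 43.5 − 2.5 = 41.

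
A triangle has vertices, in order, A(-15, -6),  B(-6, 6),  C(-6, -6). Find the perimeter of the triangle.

|AB| = √((9)² + (12)²) = √225 = 15
|BC| = √((0)² + (-12)²) = √144 = 12
|CA| = √((-9)² + (0)²) = √81 = 9
Perimeter = 15 + 12 + 9 = 36.

36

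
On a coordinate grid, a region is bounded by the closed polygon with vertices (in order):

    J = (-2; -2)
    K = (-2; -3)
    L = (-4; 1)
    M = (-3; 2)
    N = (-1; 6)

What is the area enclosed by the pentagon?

Cross-terms: 2, -14, -5, -16, 14  ⇒  Σ = -19
Area = |Σ|/2 = 9.5.

9.5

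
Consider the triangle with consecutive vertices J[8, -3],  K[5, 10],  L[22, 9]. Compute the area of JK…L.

109

Σ = (95) + (-175) + (-138) = -218
Area = |Σ|/2 = 109.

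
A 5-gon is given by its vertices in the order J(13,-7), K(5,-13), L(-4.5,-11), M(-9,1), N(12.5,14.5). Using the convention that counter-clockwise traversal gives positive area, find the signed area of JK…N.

Apply the shoelace (surveyor's) formula: 2A = Σ (x_i·y_{i+1} − x_{i+1}·y_i), indices taken mod 5.
Σ = (-134) + (-113.5) + (-103.5) + (-143) + (-276) = -770
Signed area = Σ/2 = -385 (negative ⇒ clockwise traversal).

-385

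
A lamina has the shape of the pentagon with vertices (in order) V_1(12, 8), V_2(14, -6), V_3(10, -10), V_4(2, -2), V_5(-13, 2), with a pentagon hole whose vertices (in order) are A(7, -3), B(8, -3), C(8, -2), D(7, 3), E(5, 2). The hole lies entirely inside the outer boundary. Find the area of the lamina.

197.5

Outer boundary:
Σ = (-184) + (-80) + (0) + (-22) + (-128) = -414
Area = |Σ|/2 = 207.
Hole:
Apply the surveyor's formula: 2A = Σ (x_i·y_{i+1} − x_{i+1}·y_i), indices taken mod 5.
Cross-terms: 3, 8, 38, -1, -29  ⇒  Σ = 19
Area = |Σ|/2 = 9.5.
Net area = 207 − 9.5 = 197.5.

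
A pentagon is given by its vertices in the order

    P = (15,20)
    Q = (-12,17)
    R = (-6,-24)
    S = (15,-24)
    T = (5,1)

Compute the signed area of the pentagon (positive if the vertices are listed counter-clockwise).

Cross-terms: 495, 390, 504, 135, 85  ⇒  Σ = 1609
Signed area = Σ/2 = 804.5 (positive ⇒ counter-clockwise traversal).

804.5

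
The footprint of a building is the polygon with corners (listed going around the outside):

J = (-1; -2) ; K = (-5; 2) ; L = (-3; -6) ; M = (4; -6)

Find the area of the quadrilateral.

Apply Gauss's area formula: 2A = Σ (x_i·y_{i+1} − x_{i+1}·y_i), indices taken mod 4.
Σ = (-12) + (36) + (42) + (-14) = 52
Area = |Σ|/2 = 26.

26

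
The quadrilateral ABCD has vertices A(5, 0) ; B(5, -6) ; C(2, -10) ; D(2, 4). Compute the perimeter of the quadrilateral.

30

|AB| = √((0)² + (-6)²) = √36 = 6
|BC| = √((-3)² + (-4)²) = √25 = 5
|CD| = √((0)² + (14)²) = √196 = 14
|DA| = √((3)² + (-4)²) = √25 = 5
Perimeter = 6 + 5 + 14 + 5 = 30.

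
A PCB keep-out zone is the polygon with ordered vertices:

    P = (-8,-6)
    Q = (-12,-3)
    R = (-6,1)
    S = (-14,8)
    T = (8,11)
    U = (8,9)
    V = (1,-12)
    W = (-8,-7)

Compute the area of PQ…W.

Apply the surveyor's formula: 2A = Σ (x_i·y_{i+1} − x_{i+1}·y_i), indices taken mod 8.
Cross-terms: -48, -30, -34, -218, -16, -105, -103, -8  ⇒  Σ = -562
Area = |Σ|/2 = 281.

281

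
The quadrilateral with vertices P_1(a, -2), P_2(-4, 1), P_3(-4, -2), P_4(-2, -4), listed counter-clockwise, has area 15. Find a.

Write out the shoelace sum; only the two edges meeting at P_1 involve a:
2·Area = [((-2)·(-2) − a·(-4)) + (a·1 − (-4)·(-2))] + 24
       = 5·a + 20 = 30
⇒ a = 2.

2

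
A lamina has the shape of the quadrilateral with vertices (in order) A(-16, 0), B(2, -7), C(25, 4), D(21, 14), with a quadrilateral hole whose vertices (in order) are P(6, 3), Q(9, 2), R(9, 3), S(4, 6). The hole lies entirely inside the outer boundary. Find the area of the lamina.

Outer boundary:
Apply the shoelace (surveyor's) formula: 2A = Σ (x_i·y_{i+1} − x_{i+1}·y_i), indices taken mod 4.
Cross-terms: 112, 183, 266, 224  ⇒  Σ = 785
Area = |Σ|/2 = 392.5.
Hole:
Cross-terms: -15, 9, 42, -24  ⇒  Σ = 12
Area = |Σ|/2 = 6.
Net area = 392.5 − 6 = 386.5.

386.5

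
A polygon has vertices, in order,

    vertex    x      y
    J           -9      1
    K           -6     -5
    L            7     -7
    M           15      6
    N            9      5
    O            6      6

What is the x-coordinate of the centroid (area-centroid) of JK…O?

Apply the shoelace (surveyor's) formula. First the cross-terms c_i = x_i·y_{i+1} − x_{i+1}·y_i:
  51, 77, 147, 21, 24, 60  ⇒  2A = 380, A = 190.
Then Σ (x_i + x_{i+1})·c_i = 3230, so x̄ = 3230 / (6·190) = 17/6.

17/6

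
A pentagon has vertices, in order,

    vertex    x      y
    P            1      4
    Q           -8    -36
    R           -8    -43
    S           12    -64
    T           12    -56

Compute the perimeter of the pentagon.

|PQ| = √((-9)² + (-40)²) = √1681 = 41
|QR| = √((0)² + (-7)²) = √49 = 7
|RS| = √((20)² + (-21)²) = √841 = 29
|ST| = √((0)² + (8)²) = √64 = 8
|TP| = √((-11)² + (60)²) = √3721 = 61
Perimeter = 41 + 7 + 29 + 8 + 61 = 146.

146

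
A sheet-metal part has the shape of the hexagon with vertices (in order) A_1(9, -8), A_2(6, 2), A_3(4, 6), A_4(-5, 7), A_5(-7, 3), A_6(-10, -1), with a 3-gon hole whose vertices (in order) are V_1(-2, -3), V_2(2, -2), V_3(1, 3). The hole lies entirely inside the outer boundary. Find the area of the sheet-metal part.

Outer boundary:
Apply Gauss's area formula: 2A = Σ (x_i·y_{i+1} − x_{i+1}·y_i), indices taken mod 6.
Cross-terms: 66, 28, 58, 34, 37, 89  ⇒  Σ = 312
Area = |Σ|/2 = 156.
Hole:
Apply the shoelace (surveyor's) formula: 2A = Σ (x_i·y_{i+1} − x_{i+1}·y_i), indices taken mod 3.
Cross-terms: 10, 8, 3  ⇒  Σ = 21
Area = |Σ|/2 = 10.5.
Net area = 156 − 10.5 = 145.5.

145.5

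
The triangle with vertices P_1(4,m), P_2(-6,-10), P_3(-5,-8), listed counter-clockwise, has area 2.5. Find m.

Write out the shoelace sum; only the two edges meeting at P_1 involve m:
2·Area = [((-5)·m − 4·(-8)) + (4·(-10) − (-6)·m)] + -2
       = 1·m + -10 = 5
⇒ m = 15.

15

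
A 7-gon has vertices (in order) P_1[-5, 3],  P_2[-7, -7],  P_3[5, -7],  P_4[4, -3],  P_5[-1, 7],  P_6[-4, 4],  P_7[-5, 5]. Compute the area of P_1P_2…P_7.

Apply Gauss's area formula: 2A = Σ (x_i·y_{i+1} − x_{i+1}·y_i), indices taken mod 7.
Σ = (56) + (84) + (13) + (25) + (24) + (0) + (10) = 212
Area = |Σ|/2 = 106.

106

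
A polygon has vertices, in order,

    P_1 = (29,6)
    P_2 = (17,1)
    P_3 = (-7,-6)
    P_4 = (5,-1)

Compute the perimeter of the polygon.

76

|P_1P_2| = √((-12)² + (-5)²) = √169 = 13
|P_2P_3| = √((-24)² + (-7)²) = √625 = 25
|P_3P_4| = √((12)² + (5)²) = √169 = 13
|P_4P_1| = √((24)² + (7)²) = √625 = 25
Perimeter = 13 + 25 + 13 + 25 = 76.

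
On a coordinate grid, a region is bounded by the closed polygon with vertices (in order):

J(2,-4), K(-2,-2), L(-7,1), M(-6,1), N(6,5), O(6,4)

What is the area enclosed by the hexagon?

Apply Gauss's area formula: 2A = Σ (x_i·y_{i+1} − x_{i+1}·y_i), indices taken mod 6.
Cross-terms: -12, -16, -1, -36, -6, -32  ⇒  Σ = -103
Area = |Σ|/2 = 51.5.

51.5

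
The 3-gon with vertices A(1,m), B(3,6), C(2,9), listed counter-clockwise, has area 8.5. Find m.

-5

The doubled signed area Σ (x_i y_{i+1} − x_{i+1} y_i) is linear in m.
With m=0 it equals 12; the coefficient of m is -1 (from the two edges through A).
So -1·m + 12 = 2·8.5 = 17 ⇒ m = -5.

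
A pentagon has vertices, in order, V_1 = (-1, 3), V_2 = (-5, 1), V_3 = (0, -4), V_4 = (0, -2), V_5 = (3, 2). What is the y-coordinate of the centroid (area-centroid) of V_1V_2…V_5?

1/3

Apply the shoelace formula. First the cross-terms c_i = x_i·y_{i+1} − x_{i+1}·y_i:
  14, 20, 0, 6, 11  ⇒  2A = 51, A = 25.5.
Then Σ (y_i + y_{i+1})·c_i = 51, so ȳ = 51 / (6·25.5) = 1/3.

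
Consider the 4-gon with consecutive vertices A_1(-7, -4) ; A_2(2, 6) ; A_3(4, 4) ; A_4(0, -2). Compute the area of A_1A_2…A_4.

36

Apply the surveyor's formula: 2A = Σ (x_i·y_{i+1} − x_{i+1}·y_i), indices taken mod 4.
A_1→A_2: (-7)(6) − (2)(-4) = -34
A_2→A_3: (2)(4) − (4)(6) = -16
A_3→A_4: (4)(-2) − (0)(4) = -8
A_4→A_1: (0)(-4) − (-7)(-2) = -14
Σ = -72
Area = |Σ|/2 = 36.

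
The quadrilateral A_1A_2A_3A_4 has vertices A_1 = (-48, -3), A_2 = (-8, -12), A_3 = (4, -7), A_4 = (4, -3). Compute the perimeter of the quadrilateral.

|A_1A_2| = √((40)² + (-9)²) = √1681 = 41
|A_2A_3| = √((12)² + (5)²) = √169 = 13
|A_3A_4| = √((0)² + (4)²) = √16 = 4
|A_4A_1| = √((-52)² + (0)²) = √2704 = 52
Perimeter = 41 + 13 + 4 + 52 = 110.

110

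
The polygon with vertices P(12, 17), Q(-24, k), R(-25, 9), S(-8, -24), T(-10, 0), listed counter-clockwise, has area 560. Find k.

18

Write out the shoelace sum; only the two edges meeting at Q involve k:
2·Area = [(12·k − (-24)·17) + ((-24)·9 − (-25)·k)] + 262
       = 37·k + 454 = 1120
⇒ k = 18.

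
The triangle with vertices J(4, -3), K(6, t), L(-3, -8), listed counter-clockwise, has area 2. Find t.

-1

The doubled signed area Σ (x_i y_{i+1} − x_{i+1} y_i) is linear in t.
With t=0 it equals 11; the coefficient of t is 7 (from the two edges through K).
So 7·t + 11 = 2·2 = 4 ⇒ t = -1.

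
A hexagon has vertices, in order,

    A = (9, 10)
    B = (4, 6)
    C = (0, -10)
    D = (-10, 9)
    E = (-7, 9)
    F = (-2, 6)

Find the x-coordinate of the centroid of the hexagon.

-393/251

Apply the shoelace formula. First the cross-terms c_i = x_i·y_{i+1} − x_{i+1}·y_i:
  14, -40, -100, -27, -24, -74  ⇒  2A = -251, A = -125.5.
Then Σ (x_i + x_{i+1})·c_i = 1179, so x̄ = 1179 / (6·(-125.5)) = -393/251.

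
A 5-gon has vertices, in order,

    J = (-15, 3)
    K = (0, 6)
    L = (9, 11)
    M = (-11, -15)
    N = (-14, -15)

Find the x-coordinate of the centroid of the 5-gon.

Apply the shoelace formula. First the cross-terms c_i = x_i·y_{i+1} − x_{i+1}·y_i:
  -90, -54, -14, -45, -267  ⇒  2A = -470, A = -235.
Then Σ (x_i + x_{i+1})·c_i = 9760, so x̄ = 9760 / (6·(-235)) = -976/141.

-976/141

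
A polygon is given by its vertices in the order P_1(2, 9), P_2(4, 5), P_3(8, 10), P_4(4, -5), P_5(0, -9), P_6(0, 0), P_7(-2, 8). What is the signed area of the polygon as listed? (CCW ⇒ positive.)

-88

Apply the surveyor's formula: 2A = Σ (x_i·y_{i+1} − x_{i+1}·y_i), indices taken mod 7.
Σ = (-26) + (0) + (-80) + (-36) + (0) + (0) + (-34) = -176
Signed area = Σ/2 = -88 (negative ⇒ clockwise traversal).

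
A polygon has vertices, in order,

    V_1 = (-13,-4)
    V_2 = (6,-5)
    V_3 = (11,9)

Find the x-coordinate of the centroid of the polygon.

Apply Gauss's area formula. First the cross-terms c_i = x_i·y_{i+1} − x_{i+1}·y_i:
  89, 109, 73  ⇒  2A = 271, A = 135.5.
Then Σ (x_i + x_{i+1})·c_i = 1084, so x̄ = 1084 / (6·135.5) = 4/3.

4/3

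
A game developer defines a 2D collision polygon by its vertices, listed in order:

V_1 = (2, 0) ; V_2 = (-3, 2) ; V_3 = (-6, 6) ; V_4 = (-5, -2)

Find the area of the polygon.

Apply the surveyor's formula: 2A = Σ (x_i·y_{i+1} − x_{i+1}·y_i), indices taken mod 4.
V_1→V_2: (2)(2) − (-3)(0) = 4
V_2→V_3: (-3)(6) − (-6)(2) = -6
V_3→V_4: (-6)(-2) − (-5)(6) = 42
V_4→V_1: (-5)(0) − (2)(-2) = 4
Σ = 44
Area = |Σ|/2 = 22.

22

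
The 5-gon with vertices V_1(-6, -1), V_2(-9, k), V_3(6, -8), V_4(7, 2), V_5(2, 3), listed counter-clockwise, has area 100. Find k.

-3

The doubled signed area Σ (x_i y_{i+1} − x_{i+1} y_i) is linear in k.
With k=0 it equals 164; the coefficient of k is -12 (from the two edges through V_2).
So -12·k + 164 = 2·100 = 200 ⇒ k = -3.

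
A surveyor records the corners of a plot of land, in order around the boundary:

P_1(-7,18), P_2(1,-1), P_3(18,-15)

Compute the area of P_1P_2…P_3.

Cross-terms: -11, 3, 219  ⇒  Σ = 211
Area = |Σ|/2 = 105.5.

105.5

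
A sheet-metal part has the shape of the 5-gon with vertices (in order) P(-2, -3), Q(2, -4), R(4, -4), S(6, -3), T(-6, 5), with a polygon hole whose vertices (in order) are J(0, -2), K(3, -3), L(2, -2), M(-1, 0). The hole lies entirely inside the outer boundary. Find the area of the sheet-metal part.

34

Outer boundary:
Apply the shoelace formula: 2A = Σ (x_i·y_{i+1} − x_{i+1}·y_i), indices taken mod 5.
Cross-terms: 14, 8, 12, 12, 28  ⇒  Σ = 74
Area = |Σ|/2 = 37.
Hole:
Σ = (6) + (0) + (-2) + (2) = 6
Area = |Σ|/2 = 3.
Net area = 37 − 3 = 34.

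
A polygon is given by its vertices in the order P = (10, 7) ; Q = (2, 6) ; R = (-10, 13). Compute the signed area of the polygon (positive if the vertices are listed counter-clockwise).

Σ = (46) + (86) + (-200) = -68
Signed area = Σ/2 = -34 (negative ⇒ clockwise traversal).

-34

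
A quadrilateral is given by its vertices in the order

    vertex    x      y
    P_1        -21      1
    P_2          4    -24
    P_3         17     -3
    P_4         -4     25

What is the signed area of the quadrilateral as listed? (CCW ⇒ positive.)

915

Apply the shoelace formula: 2A = Σ (x_i·y_{i+1} − x_{i+1}·y_i), indices taken mod 4.
Cross-terms: 500, 396, 413, 521  ⇒  Σ = 1830
Signed area = Σ/2 = 915 (positive ⇒ counter-clockwise traversal).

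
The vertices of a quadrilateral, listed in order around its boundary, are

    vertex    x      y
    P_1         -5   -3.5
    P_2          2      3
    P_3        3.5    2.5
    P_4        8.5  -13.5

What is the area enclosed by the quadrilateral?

Σ = (-8) + (-5.5) + (-68.5) + (-97.25) = -179.25
Area = |Σ|/2 = 89.625.

89.625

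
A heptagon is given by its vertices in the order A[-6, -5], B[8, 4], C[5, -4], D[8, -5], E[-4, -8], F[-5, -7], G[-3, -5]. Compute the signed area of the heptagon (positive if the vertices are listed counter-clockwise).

-68

Apply the shoelace (surveyor's) formula: 2A = Σ (x_i·y_{i+1} − x_{i+1}·y_i), indices taken mod 7.
A→B: (-6)(4) − (8)(-5) = 16
B→C: (8)(-4) − (5)(4) = -52
C→D: (5)(-5) − (8)(-4) = 7
D→E: (8)(-8) − (-4)(-5) = -84
E→F: (-4)(-7) − (-5)(-8) = -12
F→G: (-5)(-5) − (-3)(-7) = 4
G→A: (-3)(-5) − (-6)(-5) = -15
Σ = -136
Signed area = Σ/2 = -68 (negative ⇒ clockwise traversal).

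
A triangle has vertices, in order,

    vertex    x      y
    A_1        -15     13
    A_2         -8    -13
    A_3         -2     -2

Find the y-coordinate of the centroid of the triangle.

-2/3

Apply Gauss's area formula. First the cross-terms c_i = x_i·y_{i+1} − x_{i+1}·y_i:
  299, -10, -56  ⇒  2A = 233, A = 116.5.
Then Σ (y_i + y_{i+1})·c_i = -466, so ȳ = -466 / (6·116.5) = -2/3.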